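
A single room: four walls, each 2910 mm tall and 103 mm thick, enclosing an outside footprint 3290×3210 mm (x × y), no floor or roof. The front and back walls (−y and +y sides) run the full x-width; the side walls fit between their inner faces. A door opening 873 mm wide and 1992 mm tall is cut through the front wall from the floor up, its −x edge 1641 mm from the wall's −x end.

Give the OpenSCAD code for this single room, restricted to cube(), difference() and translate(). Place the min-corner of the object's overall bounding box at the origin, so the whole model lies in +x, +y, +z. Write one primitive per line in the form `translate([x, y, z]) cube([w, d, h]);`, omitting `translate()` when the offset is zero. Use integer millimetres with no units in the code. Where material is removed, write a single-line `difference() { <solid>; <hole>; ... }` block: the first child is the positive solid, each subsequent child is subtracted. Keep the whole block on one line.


difference() { cube([3290, 103, 2910]); translate([1641, 0, 0]) cube([873, 103, 1992]); }
translate([0, 3107, 0]) cube([3290, 103, 2910]);
translate([0, 103, 0]) cube([103, 3004, 2910]);
translate([3187, 103, 0]) cube([103, 3004, 2910]);


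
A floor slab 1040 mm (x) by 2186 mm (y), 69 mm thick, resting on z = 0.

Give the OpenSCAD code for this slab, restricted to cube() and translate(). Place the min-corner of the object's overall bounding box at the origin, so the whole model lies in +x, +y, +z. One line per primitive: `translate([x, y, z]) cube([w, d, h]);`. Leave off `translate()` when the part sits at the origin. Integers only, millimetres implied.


cube([1040, 2186, 69]);


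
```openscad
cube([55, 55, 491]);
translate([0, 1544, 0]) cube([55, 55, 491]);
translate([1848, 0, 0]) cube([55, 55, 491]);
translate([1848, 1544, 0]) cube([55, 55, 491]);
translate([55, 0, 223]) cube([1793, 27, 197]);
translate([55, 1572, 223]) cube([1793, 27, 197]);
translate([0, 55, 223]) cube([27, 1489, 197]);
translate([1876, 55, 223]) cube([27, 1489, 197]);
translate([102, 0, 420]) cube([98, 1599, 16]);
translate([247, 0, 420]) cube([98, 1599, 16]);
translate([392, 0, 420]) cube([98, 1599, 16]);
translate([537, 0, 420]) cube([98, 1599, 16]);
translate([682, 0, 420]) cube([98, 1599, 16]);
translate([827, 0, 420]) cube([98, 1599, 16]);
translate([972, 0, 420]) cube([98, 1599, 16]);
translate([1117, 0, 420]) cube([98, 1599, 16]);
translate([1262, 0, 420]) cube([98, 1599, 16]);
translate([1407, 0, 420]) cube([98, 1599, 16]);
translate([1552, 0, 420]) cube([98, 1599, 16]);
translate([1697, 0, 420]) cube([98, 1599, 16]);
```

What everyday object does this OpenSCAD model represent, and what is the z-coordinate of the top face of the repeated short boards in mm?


A bed frame. The slat-top height is 436 mm.

Four posts, four rails, and a row of slats — a bed frame. Slats sit on the rails at z = 223 + 197 = 420; with slat thickness 16, the top is 436 mm.


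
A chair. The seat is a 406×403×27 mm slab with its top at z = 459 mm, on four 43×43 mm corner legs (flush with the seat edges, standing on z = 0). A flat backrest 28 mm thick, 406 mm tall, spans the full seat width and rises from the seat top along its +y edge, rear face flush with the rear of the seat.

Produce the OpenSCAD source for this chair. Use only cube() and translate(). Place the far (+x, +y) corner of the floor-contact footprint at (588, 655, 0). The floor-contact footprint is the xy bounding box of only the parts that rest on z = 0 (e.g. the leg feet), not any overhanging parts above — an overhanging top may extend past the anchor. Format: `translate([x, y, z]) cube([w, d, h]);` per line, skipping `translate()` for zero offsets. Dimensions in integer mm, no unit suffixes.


// leg_h = 459 - 27 = 432
translate([182, 252, 432]) cube([406, 403, 27]);
translate([182, 252, 0]) cube([43, 43, 432]);
translate([545, 252, 0]) cube([43, 43, 432]);
translate([182, 612, 0]) cube([43, 43, 432]);
translate([545, 612, 0]) cube([43, 43, 432]);
translate([182, 627, 459]) cube([406, 28, 406]);


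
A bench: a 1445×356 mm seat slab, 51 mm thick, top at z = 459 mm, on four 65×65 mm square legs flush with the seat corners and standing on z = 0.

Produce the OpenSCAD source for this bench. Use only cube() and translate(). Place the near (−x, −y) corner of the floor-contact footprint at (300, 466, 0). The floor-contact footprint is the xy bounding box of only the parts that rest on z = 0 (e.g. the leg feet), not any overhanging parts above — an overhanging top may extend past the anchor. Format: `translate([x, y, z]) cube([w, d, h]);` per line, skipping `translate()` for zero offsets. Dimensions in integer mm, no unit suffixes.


translate([300, 466, 408]) cube([1445, 356, 51]);
translate([300, 466, 0]) cube([65, 65, 408]);
translate([300, 757, 0]) cube([65, 65, 408]);
translate([1680, 466, 0]) cube([65, 65, 408]);
translate([1680, 757, 0]) cube([65, 65, 408]);


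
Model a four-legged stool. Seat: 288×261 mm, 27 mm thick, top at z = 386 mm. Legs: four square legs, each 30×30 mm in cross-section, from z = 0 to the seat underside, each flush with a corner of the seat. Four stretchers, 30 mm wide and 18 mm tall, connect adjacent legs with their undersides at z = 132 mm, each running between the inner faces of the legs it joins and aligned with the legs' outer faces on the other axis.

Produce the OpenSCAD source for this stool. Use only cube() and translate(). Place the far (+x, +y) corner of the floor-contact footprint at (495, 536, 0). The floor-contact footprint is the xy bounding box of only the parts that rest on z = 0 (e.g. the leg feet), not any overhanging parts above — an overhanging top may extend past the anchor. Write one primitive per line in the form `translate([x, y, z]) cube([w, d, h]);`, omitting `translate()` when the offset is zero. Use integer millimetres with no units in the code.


translate([207, 275, 359]) cube([288, 261, 27]);
translate([207, 275, 0]) cube([30, 30, 359]);
translate([465, 275, 0]) cube([30, 30, 359]);
translate([207, 506, 0]) cube([30, 30, 359]);
translate([465, 506, 0]) cube([30, 30, 359]);
translate([237, 275, 132]) cube([228, 30, 18]);
translate([237, 506, 132]) cube([228, 30, 18]);
translate([207, 305, 132]) cube([30, 201, 18]);
translate([465, 305, 132]) cube([30, 201, 18]);


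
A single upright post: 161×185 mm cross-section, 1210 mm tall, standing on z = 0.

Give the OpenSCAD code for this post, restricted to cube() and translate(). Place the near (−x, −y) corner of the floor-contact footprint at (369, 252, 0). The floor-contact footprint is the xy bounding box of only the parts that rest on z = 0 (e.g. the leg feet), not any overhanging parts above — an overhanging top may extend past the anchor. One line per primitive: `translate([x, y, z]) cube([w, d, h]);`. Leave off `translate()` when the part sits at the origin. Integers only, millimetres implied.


translate([369, 252, 0]) cube([161, 185, 1210]);


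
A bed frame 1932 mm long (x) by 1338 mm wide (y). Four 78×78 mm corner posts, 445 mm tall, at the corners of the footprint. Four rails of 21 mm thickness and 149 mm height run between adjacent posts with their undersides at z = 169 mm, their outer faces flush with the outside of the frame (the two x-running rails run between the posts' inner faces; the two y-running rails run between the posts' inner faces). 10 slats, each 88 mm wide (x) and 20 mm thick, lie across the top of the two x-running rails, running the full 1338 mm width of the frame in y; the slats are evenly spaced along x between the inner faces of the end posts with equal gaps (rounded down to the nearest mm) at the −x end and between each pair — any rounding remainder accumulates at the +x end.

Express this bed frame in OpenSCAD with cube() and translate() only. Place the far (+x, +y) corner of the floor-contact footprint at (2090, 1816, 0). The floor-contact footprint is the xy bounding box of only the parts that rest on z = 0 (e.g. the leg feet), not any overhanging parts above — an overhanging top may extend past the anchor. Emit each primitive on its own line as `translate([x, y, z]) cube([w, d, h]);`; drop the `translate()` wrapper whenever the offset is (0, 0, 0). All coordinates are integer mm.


translate([158, 478, 0]) cube([78, 78, 445]);
translate([158, 1738, 0]) cube([78, 78, 445]);
translate([2012, 478, 0]) cube([78, 78, 445]);
translate([2012, 1738, 0]) cube([78, 78, 445]);
translate([236, 478, 169]) cube([1776, 21, 149]);
translate([236, 1795, 169]) cube([1776, 21, 149]);
translate([158, 556, 169]) cube([21, 1182, 149]);
translate([2069, 556, 169]) cube([21, 1182, 149]);
translate([317, 478, 318]) cube([88, 1338, 20]);
translate([486, 478, 318]) cube([88, 1338, 20]);
translate([655, 478, 318]) cube([88, 1338, 20]);
translate([824, 478, 318]) cube([88, 1338, 20]);
translate([993, 478, 318]) cube([88, 1338, 20]);
translate([1162, 478, 318]) cube([88, 1338, 20]);
translate([1331, 478, 318]) cube([88, 1338, 20]);
translate([1500, 478, 318]) cube([88, 1338, 20]);
translate([1669, 478, 318]) cube([88, 1338, 20]);
translate([1838, 478, 318]) cube([88, 1338, 20]);


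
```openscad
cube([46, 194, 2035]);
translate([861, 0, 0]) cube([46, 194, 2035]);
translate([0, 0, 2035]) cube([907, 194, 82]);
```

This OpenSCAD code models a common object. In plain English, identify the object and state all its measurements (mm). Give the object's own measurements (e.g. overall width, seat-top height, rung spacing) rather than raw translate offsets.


A door frame. The clear opening is 815 mm wide and 2035 mm high. Two 46 mm wide jambs, 194 mm deep, stand either side of the opening from the floor to the top of the opening. A 82 mm thick head sits across the top of both jambs, spanning the full outside width of the frame.


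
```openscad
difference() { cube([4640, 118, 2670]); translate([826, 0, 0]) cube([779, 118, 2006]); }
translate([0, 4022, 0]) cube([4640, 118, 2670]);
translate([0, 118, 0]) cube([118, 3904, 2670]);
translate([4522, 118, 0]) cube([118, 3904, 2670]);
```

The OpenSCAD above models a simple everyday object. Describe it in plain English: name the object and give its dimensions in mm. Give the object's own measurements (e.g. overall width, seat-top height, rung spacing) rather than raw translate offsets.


A single room: four walls, each 2670 mm tall and 118 mm thick, enclosing an outside footprint 4640×4140 mm (x × y), no floor or roof. The front and back walls (−y and +y sides) run the full x-width; the side walls fit between their inner faces. A door opening 779 mm wide and 2006 mm tall is cut through the front wall from the floor up, its −x edge 826 mm from the wall's −x end.


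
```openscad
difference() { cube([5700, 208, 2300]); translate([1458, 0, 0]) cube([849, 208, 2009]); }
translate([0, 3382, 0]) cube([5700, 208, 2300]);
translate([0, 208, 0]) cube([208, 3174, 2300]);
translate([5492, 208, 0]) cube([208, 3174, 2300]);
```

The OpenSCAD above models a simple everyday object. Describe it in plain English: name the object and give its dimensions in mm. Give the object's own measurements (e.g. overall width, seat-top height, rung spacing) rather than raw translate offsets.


A single room: four walls, each 2300 mm tall and 208 mm thick, enclosing an outside footprint 5700×3590 mm (x × y), no floor or roof. The front and back walls (−y and +y sides) run the full x-width; the side walls fit between their inner faces. A door opening 849 mm wide and 2009 mm tall is cut through the front wall from the floor up, its −x edge 1458 mm from the wall's −x end.


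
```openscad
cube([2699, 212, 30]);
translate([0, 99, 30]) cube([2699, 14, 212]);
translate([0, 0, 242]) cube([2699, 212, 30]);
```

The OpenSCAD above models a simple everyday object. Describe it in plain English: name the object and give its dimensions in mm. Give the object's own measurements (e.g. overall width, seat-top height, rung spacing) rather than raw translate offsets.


An I-beam lying along x, 2699 mm long. Overall section height 272 mm. Two flanges 212 mm wide (y) and 30 mm thick, one on the floor and one at the top; a web 14 mm thick runs between them, centred on the flange width.


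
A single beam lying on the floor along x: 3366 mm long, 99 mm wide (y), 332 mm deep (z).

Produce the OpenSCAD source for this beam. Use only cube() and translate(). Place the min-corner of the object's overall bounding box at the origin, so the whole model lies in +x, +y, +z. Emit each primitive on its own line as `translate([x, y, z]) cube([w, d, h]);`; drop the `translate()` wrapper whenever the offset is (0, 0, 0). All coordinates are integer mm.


cube([3366, 99, 332]);


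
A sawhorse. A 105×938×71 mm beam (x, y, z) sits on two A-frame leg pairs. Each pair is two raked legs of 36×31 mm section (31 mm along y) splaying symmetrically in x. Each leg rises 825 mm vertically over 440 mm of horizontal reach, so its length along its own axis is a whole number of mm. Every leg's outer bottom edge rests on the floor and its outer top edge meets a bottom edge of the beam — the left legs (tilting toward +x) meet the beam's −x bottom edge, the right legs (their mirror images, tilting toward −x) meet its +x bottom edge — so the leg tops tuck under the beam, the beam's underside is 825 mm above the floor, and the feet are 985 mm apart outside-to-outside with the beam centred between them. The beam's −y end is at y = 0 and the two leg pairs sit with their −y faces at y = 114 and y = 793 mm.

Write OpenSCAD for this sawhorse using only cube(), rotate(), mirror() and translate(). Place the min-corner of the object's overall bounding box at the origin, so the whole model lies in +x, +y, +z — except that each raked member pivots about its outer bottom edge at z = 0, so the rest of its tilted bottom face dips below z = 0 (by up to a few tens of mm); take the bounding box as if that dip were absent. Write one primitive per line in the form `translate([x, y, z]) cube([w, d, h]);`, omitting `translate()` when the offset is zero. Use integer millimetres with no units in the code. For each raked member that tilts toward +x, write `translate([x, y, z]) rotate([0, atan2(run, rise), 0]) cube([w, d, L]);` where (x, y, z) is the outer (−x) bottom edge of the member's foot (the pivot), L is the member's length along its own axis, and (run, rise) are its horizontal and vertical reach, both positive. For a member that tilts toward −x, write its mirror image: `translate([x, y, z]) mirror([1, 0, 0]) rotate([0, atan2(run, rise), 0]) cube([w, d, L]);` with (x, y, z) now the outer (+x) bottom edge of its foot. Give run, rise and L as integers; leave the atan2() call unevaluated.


translate([440, 0, 825]) cube([105, 938, 71]);
translate([0, 114, 0]) rotate([0, atan2(440, 825), 0]) cube([36, 31, 935]);
translate([985, 114, 0]) mirror([1, 0, 0]) rotate([0, atan2(440, 825), 0]) cube([36, 31, 935]);
translate([0, 793, 0]) rotate([0, atan2(440, 825), 0]) cube([36, 31, 935]);
translate([985, 793, 0]) mirror([1, 0, 0]) rotate([0, atan2(440, 825), 0]) cube([36, 31, 935]);


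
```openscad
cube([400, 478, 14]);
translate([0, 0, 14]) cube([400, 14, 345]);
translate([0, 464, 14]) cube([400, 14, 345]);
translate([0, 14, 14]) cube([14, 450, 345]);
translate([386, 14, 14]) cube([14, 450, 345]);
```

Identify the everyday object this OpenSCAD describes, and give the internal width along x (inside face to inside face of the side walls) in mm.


An open box. The internal width is 372 mm.

A 400×478 base slab with four walls standing on it — an open box. The base is 400 mm wide and the walls are 14 mm thick, so the internal width is 400 − 2 × 14 = 372 mm.


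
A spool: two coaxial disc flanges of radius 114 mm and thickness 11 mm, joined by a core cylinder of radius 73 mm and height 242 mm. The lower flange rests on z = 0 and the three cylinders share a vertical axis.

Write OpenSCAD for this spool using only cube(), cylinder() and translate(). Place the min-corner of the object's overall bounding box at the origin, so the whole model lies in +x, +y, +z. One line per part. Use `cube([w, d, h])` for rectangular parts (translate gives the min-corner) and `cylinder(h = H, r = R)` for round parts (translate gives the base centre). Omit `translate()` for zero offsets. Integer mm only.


translate([114, 114, 0]) cylinder(h = 11, r = 114);
translate([114, 114, 11]) cylinder(h = 242, r = 73);
translate([114, 114, 253]) cylinder(h = 11, r = 114);


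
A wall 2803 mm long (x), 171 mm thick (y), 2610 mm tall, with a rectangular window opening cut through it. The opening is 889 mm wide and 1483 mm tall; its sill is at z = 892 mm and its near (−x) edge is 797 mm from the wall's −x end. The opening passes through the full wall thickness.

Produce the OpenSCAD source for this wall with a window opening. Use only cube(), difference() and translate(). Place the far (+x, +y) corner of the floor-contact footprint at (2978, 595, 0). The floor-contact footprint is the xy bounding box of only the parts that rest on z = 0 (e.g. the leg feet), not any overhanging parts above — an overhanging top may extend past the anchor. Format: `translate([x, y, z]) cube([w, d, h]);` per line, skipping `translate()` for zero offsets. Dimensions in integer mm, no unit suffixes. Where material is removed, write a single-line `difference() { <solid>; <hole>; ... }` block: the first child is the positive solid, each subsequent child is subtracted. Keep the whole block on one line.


difference() { translate([175, 424, 0]) cube([2803, 171, 2610]); translate([972, 424, 892]) cube([889, 171, 1483]); }


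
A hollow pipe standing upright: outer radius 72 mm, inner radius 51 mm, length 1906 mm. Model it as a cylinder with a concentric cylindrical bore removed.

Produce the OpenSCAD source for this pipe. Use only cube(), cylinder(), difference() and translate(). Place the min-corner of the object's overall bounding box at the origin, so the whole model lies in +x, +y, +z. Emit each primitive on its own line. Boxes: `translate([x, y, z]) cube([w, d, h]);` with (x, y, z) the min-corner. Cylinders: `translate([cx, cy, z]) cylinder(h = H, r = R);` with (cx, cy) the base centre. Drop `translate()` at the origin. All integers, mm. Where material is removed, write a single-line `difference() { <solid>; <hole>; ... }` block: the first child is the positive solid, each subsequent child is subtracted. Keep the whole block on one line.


difference() { translate([72, 72, 0]) cylinder(h = 1906, r = 72); translate([72, 72, 0]) cylinder(h = 1906, r = 51); }


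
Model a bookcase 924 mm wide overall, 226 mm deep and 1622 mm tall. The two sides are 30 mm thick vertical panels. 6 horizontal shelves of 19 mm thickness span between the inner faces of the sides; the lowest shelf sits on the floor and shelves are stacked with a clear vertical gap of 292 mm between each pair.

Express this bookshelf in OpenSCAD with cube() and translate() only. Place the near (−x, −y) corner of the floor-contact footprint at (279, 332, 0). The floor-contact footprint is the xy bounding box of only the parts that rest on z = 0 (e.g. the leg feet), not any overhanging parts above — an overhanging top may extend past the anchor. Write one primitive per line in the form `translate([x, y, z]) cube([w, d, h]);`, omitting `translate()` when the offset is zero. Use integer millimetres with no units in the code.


translate([279, 332, 0]) cube([30, 226, 1622]);
translate([1173, 332, 0]) cube([30, 226, 1622]);
translate([309, 332, 0]) cube([864, 226, 19]);
translate([309, 332, 311]) cube([864, 226, 19]);
translate([309, 332, 622]) cube([864, 226, 19]);
translate([309, 332, 933]) cube([864, 226, 19]);
translate([309, 332, 1244]) cube([864, 226, 19]);
translate([309, 332, 1555]) cube([864, 226, 19]);


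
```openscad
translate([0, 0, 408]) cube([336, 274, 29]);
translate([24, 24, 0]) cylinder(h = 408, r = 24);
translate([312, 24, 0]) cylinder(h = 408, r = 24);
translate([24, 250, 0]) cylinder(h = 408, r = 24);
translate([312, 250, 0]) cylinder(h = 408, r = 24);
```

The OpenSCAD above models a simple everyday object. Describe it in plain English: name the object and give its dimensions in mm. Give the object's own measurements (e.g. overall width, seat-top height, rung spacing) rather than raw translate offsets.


A four-legged stool. The seat is a 336×274×29 mm slab whose top surface is at z = 437 mm; four round legs, each 48 mm in diameter, run from the floor (z = 0) to the underside of the seat, each leg's axis is inset half a diameter from the nearest pair of seat edges (so the leg's bounding box is flush with the corner).


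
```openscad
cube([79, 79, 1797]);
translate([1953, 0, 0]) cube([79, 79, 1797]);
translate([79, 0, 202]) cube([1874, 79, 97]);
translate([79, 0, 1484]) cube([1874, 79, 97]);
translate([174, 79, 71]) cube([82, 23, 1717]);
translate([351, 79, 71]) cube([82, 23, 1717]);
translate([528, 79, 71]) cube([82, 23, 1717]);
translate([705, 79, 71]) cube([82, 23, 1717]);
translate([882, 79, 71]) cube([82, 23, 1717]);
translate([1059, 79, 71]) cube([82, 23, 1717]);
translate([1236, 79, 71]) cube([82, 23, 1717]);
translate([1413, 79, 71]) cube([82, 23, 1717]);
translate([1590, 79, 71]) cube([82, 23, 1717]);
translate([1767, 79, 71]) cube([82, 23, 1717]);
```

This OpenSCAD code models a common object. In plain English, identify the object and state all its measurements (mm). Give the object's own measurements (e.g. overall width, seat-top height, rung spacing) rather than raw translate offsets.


A fence section. Two 79×79 mm posts, 1797 mm tall, stand on the floor with a clear span of 1874 mm between their inner faces. Two horizontal rails of 79×97 mm section span the gap between the posts with their undersides at z = 202 mm and z = 1484 mm, flush with the posts' −y face. 10 pickets, each 82 mm wide, 23 mm thick and 1717 mm tall, are fixed to the +y face of the rails with their bottoms at z = 71 mm, spaced across the span with a 95 mm gap after the −x post and between neighbouring pickets, with 104 mm left before the +x post.


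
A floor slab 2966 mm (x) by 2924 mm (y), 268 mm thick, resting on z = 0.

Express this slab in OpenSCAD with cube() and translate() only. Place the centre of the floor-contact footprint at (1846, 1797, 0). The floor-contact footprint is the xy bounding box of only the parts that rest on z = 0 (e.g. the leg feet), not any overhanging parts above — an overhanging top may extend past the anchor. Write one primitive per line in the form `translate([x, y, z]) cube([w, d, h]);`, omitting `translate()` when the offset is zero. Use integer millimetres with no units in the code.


translate([363, 335, 0]) cube([2966, 2924, 268]);


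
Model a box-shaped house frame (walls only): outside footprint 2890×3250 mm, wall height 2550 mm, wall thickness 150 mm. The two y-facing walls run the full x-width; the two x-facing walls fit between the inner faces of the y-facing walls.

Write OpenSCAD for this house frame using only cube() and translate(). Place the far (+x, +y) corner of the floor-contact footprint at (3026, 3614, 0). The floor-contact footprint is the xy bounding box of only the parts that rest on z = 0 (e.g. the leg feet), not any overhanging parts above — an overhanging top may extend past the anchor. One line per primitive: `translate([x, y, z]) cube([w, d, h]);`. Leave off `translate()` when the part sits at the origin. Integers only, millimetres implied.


translate([136, 364, 0]) cube([2890, 150, 2550]);
translate([136, 3464, 0]) cube([2890, 150, 2550]);
translate([136, 514, 0]) cube([150, 2950, 2550]);
translate([2876, 514, 0]) cube([150, 2950, 2550]);


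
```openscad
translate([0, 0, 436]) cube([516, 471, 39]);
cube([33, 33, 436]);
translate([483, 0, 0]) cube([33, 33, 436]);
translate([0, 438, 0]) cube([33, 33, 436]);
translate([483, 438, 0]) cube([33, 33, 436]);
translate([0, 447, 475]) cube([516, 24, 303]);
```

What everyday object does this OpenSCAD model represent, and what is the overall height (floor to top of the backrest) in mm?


A chair. The overall height is 778 mm.

A slab on four corner posts with a tall panel at the back — a chair. The seat slab sits at z = 436 with thickness 39, and the 303 mm backrest starts at the seat top, so the overall height is 436 + 39 + 303 = 778 mm.


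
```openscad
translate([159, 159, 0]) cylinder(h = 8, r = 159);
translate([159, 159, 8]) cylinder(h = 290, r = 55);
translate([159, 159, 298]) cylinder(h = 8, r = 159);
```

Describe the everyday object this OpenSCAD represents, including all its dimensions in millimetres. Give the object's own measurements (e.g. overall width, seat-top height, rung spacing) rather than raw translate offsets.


A spool: two coaxial disc flanges of radius 159 mm and thickness 8 mm, joined by a core cylinder of radius 55 mm and height 290 mm. The lower flange rests on z = 0 and the three cylinders share a vertical axis.


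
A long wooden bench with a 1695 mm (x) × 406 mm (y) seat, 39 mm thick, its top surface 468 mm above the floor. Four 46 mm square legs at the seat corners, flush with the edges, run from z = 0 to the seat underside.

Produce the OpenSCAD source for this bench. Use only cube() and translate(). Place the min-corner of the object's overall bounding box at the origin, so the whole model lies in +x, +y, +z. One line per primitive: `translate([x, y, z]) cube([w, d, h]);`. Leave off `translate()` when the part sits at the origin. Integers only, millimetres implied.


// leg_h = 468 − 39 = 429
translate([0, 0, 429]) cube([1695, 406, 39]);
cube([46, 46, 429]);
translate([0, 360, 0]) cube([46, 46, 429]);
translate([1649, 0, 0]) cube([46, 46, 429]);
translate([1649, 360, 0]) cube([46, 46, 429]);


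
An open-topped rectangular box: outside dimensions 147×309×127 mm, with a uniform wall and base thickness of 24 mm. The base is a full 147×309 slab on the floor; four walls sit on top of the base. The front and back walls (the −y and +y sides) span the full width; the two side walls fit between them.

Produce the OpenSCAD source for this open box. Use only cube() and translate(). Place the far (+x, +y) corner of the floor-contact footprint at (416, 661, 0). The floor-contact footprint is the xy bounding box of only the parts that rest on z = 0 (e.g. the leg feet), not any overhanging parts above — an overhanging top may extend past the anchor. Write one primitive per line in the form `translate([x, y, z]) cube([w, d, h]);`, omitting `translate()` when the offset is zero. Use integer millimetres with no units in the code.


translate([269, 352, 0]) cube([147, 309, 24]);
translate([269, 352, 24]) cube([147, 24, 103]);
translate([269, 637, 24]) cube([147, 24, 103]);
translate([269, 376, 24]) cube([24, 261, 103]);
translate([392, 376, 24]) cube([24, 261, 103]);


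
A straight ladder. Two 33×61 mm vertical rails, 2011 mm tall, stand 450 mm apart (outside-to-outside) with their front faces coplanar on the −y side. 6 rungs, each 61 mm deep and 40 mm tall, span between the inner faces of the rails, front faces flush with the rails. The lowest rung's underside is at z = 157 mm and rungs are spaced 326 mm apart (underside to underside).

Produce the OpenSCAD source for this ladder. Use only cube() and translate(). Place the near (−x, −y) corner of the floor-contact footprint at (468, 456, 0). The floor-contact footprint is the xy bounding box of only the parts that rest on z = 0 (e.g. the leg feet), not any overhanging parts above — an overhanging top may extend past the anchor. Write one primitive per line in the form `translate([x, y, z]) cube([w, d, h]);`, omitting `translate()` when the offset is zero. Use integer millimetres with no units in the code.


// rung span = 450 - 2*33 = 384
// rung[k] z = 157 + k*326
translate([468, 456, 0]) cube([33, 61, 2011]);
translate([885, 456, 0]) cube([33, 61, 2011]);
translate([501, 456, 157]) cube([384, 61, 40]);
translate([501, 456, 483]) cube([384, 61, 40]);
translate([501, 456, 809]) cube([384, 61, 40]);
translate([501, 456, 1135]) cube([384, 61, 40]);
translate([501, 456, 1461]) cube([384, 61, 40]);
translate([501, 456, 1787]) cube([384, 61, 40]);


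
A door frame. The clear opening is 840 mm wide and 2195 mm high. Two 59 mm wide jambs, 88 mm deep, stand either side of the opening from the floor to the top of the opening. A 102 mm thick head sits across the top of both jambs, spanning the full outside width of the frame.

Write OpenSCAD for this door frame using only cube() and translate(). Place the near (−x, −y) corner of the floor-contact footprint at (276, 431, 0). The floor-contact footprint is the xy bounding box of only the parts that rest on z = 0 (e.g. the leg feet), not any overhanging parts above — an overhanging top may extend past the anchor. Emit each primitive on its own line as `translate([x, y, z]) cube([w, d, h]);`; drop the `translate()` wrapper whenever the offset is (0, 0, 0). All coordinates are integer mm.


translate([276, 431, 0]) cube([59, 88, 2195]);
translate([1175, 431, 0]) cube([59, 88, 2195]);
translate([276, 431, 2195]) cube([958, 88, 102]);


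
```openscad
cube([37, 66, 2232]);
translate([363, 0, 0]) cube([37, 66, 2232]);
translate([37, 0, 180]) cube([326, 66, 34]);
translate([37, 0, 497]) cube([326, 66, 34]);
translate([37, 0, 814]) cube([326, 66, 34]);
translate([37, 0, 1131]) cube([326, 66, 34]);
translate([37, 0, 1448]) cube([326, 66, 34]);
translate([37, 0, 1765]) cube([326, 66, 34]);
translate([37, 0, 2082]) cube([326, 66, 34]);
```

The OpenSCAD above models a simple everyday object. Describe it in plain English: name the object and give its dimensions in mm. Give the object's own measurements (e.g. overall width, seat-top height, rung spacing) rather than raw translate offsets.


A straight ladder. Two 37×66 mm vertical rails, 2232 mm tall, stand 400 mm apart (outside-to-outside) with their front faces coplanar on the −y side. 7 rungs, each 66 mm deep and 34 mm tall, span between the inner faces of the rails, front faces flush with the rails. The lowest rung's underside is at z = 180 mm and rungs are spaced 317 mm apart (underside to underside).


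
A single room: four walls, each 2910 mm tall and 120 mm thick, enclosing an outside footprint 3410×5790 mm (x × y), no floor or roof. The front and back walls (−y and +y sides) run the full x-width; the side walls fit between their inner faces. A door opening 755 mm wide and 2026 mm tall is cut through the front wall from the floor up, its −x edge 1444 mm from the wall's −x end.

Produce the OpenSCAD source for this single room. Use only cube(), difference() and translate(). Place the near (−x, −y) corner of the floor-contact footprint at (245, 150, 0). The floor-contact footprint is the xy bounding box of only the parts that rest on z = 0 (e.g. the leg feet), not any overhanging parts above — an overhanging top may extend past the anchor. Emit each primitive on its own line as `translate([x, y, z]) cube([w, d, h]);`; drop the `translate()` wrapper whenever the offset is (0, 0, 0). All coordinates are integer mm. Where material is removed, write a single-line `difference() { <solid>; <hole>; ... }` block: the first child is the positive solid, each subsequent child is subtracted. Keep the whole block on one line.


difference() { translate([245, 150, 0]) cube([3410, 120, 2910]); translate([1689, 150, 0]) cube([755, 120, 2026]); }
translate([245, 5820, 0]) cube([3410, 120, 2910]);
translate([245, 270, 0]) cube([120, 5550, 2910]);
translate([3535, 270, 0]) cube([120, 5550, 2910]);


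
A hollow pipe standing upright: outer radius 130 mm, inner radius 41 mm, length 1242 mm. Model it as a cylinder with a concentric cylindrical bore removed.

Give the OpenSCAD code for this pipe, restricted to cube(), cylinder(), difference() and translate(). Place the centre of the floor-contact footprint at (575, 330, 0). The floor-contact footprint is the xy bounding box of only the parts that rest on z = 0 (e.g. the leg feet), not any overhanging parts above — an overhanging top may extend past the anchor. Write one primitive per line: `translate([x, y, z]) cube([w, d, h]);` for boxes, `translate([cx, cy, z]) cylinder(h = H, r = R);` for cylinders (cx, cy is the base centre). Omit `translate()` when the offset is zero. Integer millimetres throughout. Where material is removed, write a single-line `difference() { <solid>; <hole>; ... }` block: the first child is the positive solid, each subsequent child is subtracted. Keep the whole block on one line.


difference() { translate([575, 330, 0]) cylinder(h = 1242, r = 130); translate([575, 330, 0]) cylinder(h = 1242, r = 41); }


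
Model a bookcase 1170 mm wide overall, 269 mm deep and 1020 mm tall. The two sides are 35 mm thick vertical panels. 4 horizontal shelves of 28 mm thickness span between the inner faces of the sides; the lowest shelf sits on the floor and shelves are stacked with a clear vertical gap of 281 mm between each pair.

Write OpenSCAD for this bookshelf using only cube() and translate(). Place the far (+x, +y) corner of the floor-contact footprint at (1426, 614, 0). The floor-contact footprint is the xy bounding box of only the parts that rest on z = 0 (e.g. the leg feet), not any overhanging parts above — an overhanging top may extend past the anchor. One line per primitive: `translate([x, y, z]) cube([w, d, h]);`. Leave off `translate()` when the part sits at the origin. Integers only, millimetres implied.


translate([256, 345, 0]) cube([35, 269, 1020]);
translate([1391, 345, 0]) cube([35, 269, 1020]);
translate([291, 345, 0]) cube([1100, 269, 28]);
translate([291, 345, 309]) cube([1100, 269, 28]);
translate([291, 345, 618]) cube([1100, 269, 28]);
translate([291, 345, 927]) cube([1100, 269, 28]);


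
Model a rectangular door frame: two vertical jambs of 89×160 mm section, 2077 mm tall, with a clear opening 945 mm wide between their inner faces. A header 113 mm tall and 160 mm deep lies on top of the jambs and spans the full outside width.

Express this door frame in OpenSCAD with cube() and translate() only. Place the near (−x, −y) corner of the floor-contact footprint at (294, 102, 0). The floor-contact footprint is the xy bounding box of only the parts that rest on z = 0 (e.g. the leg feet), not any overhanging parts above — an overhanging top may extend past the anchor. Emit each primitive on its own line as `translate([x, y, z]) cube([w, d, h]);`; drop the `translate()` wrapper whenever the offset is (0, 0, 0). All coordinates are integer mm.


translate([294, 102, 0]) cube([89, 160, 2077]);
translate([1328, 102, 0]) cube([89, 160, 2077]);
translate([294, 102, 2077]) cube([1123, 160, 113]);


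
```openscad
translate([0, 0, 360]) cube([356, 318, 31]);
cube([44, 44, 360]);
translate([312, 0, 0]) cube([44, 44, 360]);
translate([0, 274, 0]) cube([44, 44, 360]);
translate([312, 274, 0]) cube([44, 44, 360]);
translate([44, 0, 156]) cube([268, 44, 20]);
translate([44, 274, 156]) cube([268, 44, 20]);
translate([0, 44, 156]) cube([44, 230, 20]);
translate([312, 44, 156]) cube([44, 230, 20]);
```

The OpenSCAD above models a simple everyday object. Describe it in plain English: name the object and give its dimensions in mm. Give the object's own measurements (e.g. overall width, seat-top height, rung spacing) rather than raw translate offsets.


A four-legged stool. The seat is a 356×318×31 mm slab whose top surface is at z = 391 mm; four square legs, each 44×44 mm in cross-section, run from the floor (z = 0) to the underside of the seat, each flush with a corner of the seat. Four stretchers, 44 mm wide and 20 mm tall, connect adjacent legs with their undersides at z = 156 mm, each running between the inner faces of the legs it joins and aligned with the legs' outer faces on the other axis.


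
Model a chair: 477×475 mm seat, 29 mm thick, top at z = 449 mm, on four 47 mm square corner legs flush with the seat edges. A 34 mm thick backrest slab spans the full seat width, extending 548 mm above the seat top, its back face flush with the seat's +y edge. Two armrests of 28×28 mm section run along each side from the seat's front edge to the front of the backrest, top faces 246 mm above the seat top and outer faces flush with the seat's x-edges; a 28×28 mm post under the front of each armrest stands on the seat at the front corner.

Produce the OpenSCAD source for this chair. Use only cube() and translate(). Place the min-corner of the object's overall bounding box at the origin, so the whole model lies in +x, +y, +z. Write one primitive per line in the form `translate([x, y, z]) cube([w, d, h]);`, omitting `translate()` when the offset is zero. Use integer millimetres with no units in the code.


// leg_h = 449 - 29 = 420
// arm post h = 246 - 28 = 218
translate([0, 0, 420]) cube([477, 475, 29]);
cube([47, 47, 420]);
translate([430, 0, 0]) cube([47, 47, 420]);
translate([0, 428, 0]) cube([47, 47, 420]);
translate([430, 428, 0]) cube([47, 47, 420]);
translate([0, 441, 449]) cube([477, 34, 548]);
translate([0, 0, 667]) cube([28, 441, 28]);
translate([449, 0, 667]) cube([28, 441, 28]);
translate([0, 0, 449]) cube([28, 28, 218]);
translate([449, 0, 449]) cube([28, 28, 218]);


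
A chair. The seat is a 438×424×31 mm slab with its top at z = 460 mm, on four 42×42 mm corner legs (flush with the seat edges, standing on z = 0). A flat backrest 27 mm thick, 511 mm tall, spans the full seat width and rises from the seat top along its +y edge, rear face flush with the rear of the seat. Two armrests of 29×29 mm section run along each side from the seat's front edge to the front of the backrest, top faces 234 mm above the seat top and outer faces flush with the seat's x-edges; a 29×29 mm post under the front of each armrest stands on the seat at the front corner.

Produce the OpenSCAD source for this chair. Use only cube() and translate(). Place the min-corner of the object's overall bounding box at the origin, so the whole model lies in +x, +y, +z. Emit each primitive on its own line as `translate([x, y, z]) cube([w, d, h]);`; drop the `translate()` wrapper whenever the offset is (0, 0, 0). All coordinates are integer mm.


translate([0, 0, 429]) cube([438, 424, 31]);
cube([42, 42, 429]);
translate([396, 0, 0]) cube([42, 42, 429]);
translate([0, 382, 0]) cube([42, 42, 429]);
translate([396, 382, 0]) cube([42, 42, 429]);
translate([0, 397, 460]) cube([438, 27, 511]);
translate([0, 0, 665]) cube([29, 397, 29]);
translate([409, 0, 665]) cube([29, 397, 29]);
translate([0, 0, 460]) cube([29, 29, 205]);
translate([409, 0, 460]) cube([29, 29, 205]);


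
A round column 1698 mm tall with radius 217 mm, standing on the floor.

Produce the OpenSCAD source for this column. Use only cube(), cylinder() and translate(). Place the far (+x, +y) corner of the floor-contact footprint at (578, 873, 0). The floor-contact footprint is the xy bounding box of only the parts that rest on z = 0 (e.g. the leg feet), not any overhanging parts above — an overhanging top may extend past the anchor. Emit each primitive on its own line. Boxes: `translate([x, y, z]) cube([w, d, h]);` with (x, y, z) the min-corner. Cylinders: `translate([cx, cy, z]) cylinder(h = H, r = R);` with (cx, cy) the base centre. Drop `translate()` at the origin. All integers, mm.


translate([361, 656, 0]) cylinder(h = 1698, r = 217);


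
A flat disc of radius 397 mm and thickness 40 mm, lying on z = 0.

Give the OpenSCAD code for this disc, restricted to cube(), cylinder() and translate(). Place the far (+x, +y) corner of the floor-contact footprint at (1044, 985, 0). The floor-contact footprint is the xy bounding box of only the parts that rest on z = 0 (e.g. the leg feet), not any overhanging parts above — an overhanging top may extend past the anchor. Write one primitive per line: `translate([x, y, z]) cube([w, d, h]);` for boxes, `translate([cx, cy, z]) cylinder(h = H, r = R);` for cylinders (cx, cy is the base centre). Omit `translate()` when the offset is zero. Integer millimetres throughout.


translate([647, 588, 0]) cylinder(h = 40, r = 397);


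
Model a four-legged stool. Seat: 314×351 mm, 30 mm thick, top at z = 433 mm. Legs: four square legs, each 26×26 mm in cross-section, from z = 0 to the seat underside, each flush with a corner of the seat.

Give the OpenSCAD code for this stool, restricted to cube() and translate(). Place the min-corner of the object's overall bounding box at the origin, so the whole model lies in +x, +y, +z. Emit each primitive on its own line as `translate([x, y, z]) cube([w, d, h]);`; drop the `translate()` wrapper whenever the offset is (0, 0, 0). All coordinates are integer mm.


// leg_h = 433 - 30 = 403
translate([0, 0, 403]) cube([314, 351, 30]);
cube([26, 26, 403]);
translate([288, 0, 0]) cube([26, 26, 403]);
translate([0, 325, 0]) cube([26, 26, 403]);
translate([288, 325, 0]) cube([26, 26, 403]);
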